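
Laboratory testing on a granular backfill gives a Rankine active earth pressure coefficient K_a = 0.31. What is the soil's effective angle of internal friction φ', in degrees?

31.8°

K_a = tan²(45° − φ/2) ⇒ 45° − φ/2 = arctan(√0.31) = 29.11°.
φ = 2(45° − 29.11°) = 31.78°.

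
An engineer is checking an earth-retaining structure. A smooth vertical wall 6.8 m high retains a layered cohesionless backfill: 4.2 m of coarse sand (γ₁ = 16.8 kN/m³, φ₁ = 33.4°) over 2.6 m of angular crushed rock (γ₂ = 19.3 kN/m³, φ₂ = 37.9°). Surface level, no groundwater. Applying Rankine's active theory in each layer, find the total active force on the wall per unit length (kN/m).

K_a1 = tan²(45°−33.4°/2) = 0.2899; K_a2 = tan²(45°−37.9°/2) = 0.2389.
Layer 1: σ at base = K_a1 γ₁ h₁ = 20.46 kPa; P₁ = ½×20.46×4.2 = 42.96.
Layer 2: σ_v at top = γ₁h₁ = 70.56; σ_h top = K_a2×70.56 = 16.86; σ_h base = K_a2×(70.56+19.3×2.6) = 28.85.
P₂ = ½(16.86+28.85)×2.6 = 59.42. Total P_a = 42.96+59.42 = 102.4 kN/m.

102 kN/m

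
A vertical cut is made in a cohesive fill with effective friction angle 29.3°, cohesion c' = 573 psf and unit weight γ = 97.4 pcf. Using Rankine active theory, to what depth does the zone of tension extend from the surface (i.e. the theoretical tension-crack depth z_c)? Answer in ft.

20.1 ft

K_a = tan²(45° − 29.3°/2) = 0.3428; √K_a = 0.5855.
The active pressure is zero where K_a γ z = 2c√K_a, so z_c = 2c/(γ√K_a) = 2×573/(97.4×0.5855) = 20.09 ft.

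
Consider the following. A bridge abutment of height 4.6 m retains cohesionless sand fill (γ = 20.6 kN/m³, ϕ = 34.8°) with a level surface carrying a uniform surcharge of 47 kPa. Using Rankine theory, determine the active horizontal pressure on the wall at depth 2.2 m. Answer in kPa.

25.2 kPa

K_a = (1 − sin φ)/(1 + sin φ) = 0.2733.
σ_v = γz + q = 20.6 × 2.2 + 47 = 92.32 kPa.
σ_h = K_a σ_v = 0.2733 × 92.32 = 25.23 kPa.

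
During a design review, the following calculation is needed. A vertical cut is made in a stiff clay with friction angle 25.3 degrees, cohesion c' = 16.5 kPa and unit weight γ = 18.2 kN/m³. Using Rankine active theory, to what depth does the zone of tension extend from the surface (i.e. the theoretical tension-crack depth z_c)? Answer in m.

2.86 m

K_a = tan²(45° − 25.3°/2) = 0.4012; √K_a = 0.6334.
The active pressure is zero where K_a γ z = 2c√K_a, so z_c = 2c/(γ√K_a) = 2×16.5/(18.2×0.6334) = 2.863 m.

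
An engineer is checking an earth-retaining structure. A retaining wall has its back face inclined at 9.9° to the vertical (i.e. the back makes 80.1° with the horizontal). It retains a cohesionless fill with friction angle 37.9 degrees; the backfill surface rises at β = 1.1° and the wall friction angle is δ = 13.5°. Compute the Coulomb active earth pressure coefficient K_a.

0.296

K_a = sin²(α+φ) / [sin²α · sin(α−δ) · (1 + √{sin(φ+δ)sin(φ−β) / (sin(α−δ)sin(α+β))})²].
With α = 80.1°, φ = 37.9°, δ = 13.5°, β = 1.1°: K_a = 0.2964.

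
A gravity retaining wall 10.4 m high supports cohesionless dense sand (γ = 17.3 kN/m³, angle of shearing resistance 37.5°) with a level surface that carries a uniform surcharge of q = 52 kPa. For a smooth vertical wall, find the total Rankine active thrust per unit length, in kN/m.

359 kN/m

K_a = tan²(45° − φ/2) = 0.2432.
Soil triangle: ½ K_a γ H² = 0.5×0.2432×17.3×10.4² = 227.5 kN/m.
Surcharge rectangle: K_a q H = 0.2432×52×10.4 = 131.5 kN/m.
Total = 227.5 + 131.5 = 359.0 kN/m.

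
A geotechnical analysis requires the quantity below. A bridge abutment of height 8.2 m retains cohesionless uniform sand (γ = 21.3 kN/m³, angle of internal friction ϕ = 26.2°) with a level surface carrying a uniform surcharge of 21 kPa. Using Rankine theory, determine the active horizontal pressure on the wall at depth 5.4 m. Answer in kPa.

52.7 kPa

K_a = (1 − sin φ)/(1 + sin φ) = 0.3874.
σ_v = γz + q = 21.3 × 5.4 + 21 = 136.0 kPa.
σ_h = K_a σ_v = 0.3874 × 136.0 = 52.70 kPa.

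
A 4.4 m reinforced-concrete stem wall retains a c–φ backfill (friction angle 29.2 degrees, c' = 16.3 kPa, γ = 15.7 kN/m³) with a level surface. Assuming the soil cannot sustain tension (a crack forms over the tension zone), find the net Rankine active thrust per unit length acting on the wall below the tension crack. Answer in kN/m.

2.00 kN/m

K_a = 0.3442; √K_a = 0.5867.
Tension-crack depth z_c = 2c/(γ√K_a) = 2×16.3/(15.7×0.5867) = 3.539 m.
σ_a at base = K_a γ H − 2c√K_a = 0.3442×15.7×4.4 − 2×16.3×0.5867 = 4.652 kPa.
P_a = ½ × 4.652 × (H − z_c) = 0.5×4.652×0.8608 = 2.002 kN/m.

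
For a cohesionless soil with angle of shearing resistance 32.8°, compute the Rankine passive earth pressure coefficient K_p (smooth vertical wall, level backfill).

K_p = (1 + sin φ)/(1 − sin φ) = tan²(45° + 32.8°/2) = 3.364.

3.36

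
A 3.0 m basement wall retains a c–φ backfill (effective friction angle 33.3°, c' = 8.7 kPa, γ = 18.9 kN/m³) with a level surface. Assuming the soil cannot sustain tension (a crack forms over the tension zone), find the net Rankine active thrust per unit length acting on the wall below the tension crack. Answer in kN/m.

K_a = 0.2911; √K_a = 0.5396.
Tension-crack depth z_c = 2c/(γ√K_a) = 2×8.7/(18.9×0.5396) = 1.706 m.
σ_a at base = K_a γ H − 2c√K_a = 0.2911×18.9×3.0 − 2×8.7×0.5396 = 7.119 kPa.
P_a = ½ × 7.119 × (H − z_c) = 0.5×7.119×1.294 = 4.605 kN/m.

4.61 kN/m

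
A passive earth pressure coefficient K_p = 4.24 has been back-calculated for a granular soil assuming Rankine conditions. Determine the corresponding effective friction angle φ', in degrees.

K_p = (1+sin φ)/(1−sin φ) ⇒ sin φ = (K_p − 1)/(K_p + 1) = 0.6183.
φ = arcsin(0.6183) = 38.19°.

38.2°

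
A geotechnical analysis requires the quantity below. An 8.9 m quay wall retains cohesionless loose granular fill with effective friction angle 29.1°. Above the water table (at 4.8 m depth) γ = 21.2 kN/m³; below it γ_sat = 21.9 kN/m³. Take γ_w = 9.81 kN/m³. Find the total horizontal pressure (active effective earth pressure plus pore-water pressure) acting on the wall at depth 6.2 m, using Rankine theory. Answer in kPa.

K_a = (1 − sin φ)/(1 + sin φ) = 0.3456.
γ' = 21.9 − 9.81 = 12.09 kN/m³.
Effective vertical stress at 6.2 m: σ'_v = 21.2×4.8 + 12.09×1.40 = 118.7 kPa.
σ'_h = K_a σ'_v = 0.3456 × 118.7 = 41.02 kPa; u = γ_w × 1.40 = 13.73 kPa.
Total σ_h = 41.02 + 13.73 = 54.75 kPa.

54.8 kPa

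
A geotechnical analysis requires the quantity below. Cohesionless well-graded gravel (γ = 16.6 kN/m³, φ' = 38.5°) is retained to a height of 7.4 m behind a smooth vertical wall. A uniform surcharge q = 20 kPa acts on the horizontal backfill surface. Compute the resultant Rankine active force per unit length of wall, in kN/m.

K_a = tan²(45° − φ/2) = 0.2327.
Soil triangle: ½ K_a γ H² = 0.5×0.2327×16.6×7.4² = 105.7 kN/m.
Surcharge rectangle: K_a q H = 0.2327×20×7.4 = 34.43 kN/m.
Total = 105.7 + 34.43 = 140.2 kN/m.

140 kN/m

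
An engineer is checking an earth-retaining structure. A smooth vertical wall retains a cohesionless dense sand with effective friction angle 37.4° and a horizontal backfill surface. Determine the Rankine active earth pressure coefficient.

K_a = tan²(45° − φ/2) = tan²(26.30°) = 0.2443.

0.244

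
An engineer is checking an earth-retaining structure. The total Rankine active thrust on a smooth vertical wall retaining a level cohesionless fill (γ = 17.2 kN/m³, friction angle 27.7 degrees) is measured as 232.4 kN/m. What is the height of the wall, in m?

K_a = 0.3653. P_a = ½ K_a γ H² ⇒ H = √(2P_a/(K_a γ)).
H = √(2×232.4/(0.3653×17.2)) = 8.600 m.

8.60 m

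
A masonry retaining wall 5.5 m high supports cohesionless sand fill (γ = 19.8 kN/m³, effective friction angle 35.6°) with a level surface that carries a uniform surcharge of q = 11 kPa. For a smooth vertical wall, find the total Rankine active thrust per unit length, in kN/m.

95.1 kN/m

K_a = tan²(45° − φ/2) = 0.2641.
Soil triangle: ½ K_a γ H² = 0.5×0.2641×19.8×5.5² = 79.10 kN/m.
Surcharge rectangle: K_a q H = 0.2641×11×5.5 = 15.98 kN/m.
Total = 79.10 + 15.98 = 95.08 kN/m.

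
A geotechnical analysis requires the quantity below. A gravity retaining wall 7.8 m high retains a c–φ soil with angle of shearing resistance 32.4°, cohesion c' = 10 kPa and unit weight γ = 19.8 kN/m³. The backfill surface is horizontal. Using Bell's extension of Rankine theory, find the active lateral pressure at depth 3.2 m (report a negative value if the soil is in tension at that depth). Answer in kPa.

K_a = (1 − sin φ)/(1 + sin φ) = 0.3022.
σ_a = K_a γ z − 2c√K_a = 0.3022×19.8×3.2 − 2×10×0.5498 = 8.154 kPa.

8.15 kPa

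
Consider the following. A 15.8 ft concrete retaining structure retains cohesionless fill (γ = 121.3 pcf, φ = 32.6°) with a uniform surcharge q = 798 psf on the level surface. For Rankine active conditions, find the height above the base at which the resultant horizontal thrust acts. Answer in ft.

6.46 ft

K_a = 0.2997.
Triangular part P₁ = ½K_aγH² = 4538 at H/3 = 5.267 ft; rectangular part P₂ = K_a q H = 3779 at H/2 = 7.900 ft.
ȳ = (P₁·5.267 + P₂·7.900)/(P₁+P₂) = 6.463 ft.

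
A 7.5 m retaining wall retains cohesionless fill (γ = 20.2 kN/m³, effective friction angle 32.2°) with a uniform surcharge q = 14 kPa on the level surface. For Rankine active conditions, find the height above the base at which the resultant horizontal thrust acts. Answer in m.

K_a = 0.3047.
Triangular part P₁ = ½K_aγH² = 173.1 at H/3 = 2.500 m; rectangular part P₂ = K_a q H = 32.00 at H/2 = 3.750 m.
ȳ = (P₁·2.500 + P₂·3.750)/(P₁+P₂) = 2.695 m.

2.69 m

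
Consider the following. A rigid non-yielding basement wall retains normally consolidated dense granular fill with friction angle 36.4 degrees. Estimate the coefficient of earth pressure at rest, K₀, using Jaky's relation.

K₀ = 1 − sin φ' = 1 − sin 36.4° = 0.4066.

0.407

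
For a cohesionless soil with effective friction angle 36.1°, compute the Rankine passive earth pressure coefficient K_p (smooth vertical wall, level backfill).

3.87

K_p = (1 + sin φ)/(1 − sin φ) = tan²(45° + 36.1°/2) = 3.869.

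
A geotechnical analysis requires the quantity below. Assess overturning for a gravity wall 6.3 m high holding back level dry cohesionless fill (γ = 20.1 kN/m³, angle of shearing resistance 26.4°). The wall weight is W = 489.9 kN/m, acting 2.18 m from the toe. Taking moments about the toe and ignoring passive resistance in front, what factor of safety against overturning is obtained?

3.32

K_a = tan²(45° − 26.4°/2) = 0.3844.
P_a = ½K_aγH² = 0.5×0.3844×20.1×6.3² = 153.3 kN/m, acting at H/3 = 2.100 m above the base.
Overturning moment M_o = P_a × H/3 = 153.3 × 2.100 = 322.0.
Resisting moment M_r = W × 2.18 = 489.9 × 2.18 = 1068.
FS_overturning = M_r/M_o = 1068/322.0 = 3.316.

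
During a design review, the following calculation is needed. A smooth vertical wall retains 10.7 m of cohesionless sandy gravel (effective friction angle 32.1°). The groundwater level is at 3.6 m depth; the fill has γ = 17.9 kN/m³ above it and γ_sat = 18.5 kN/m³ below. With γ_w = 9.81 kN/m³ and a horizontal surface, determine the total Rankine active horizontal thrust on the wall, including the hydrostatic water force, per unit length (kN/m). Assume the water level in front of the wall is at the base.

490 kN/m

K_a = tan²(45° − φ/2) = 0.3060.
γ' = 18.5 − 9.81 = 8.690 kN/m³. Depth below WT = 7.1 m.
σ'_h at WT = K_a γ d_w = 19.72 kPa; at base = 19.72 + K_a γ' × 7.1 = 38.60 kPa.
P₁ (0–3.6 m) = ½×19.72×3.6 = 35.49. P₂ (3.6–10.7 m) = ½(19.72+38.60)×7.1 = 207.0.
P_w = ½ γ_w h₂² = 0.5×9.81×7.1² = 247.3. Total = 35.49+207.0+247.3 = 489.8 kN/m.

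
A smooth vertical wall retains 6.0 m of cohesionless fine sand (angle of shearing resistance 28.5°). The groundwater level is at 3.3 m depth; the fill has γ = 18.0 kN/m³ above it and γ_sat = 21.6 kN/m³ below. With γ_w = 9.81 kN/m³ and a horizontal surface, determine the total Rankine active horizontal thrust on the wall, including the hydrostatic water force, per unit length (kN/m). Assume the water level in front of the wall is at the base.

142 kN/m

K_a = tan²(45° − φ/2) = 0.3540.
γ' = 21.6 − 9.81 = 11.79 kN/m³. Depth below WT = 2.7 m.
σ'_h at WT = K_a γ d_w = 21.02 kPa; at base = 21.02 + K_a γ' × 2.7 = 32.29 kPa.
P₁ (0–3.3 m) = ½×21.02×3.3 = 34.69. P₂ (3.3–6.0 m) = ½(21.02+32.29)×2.7 = 71.98.
P_w = ½ γ_w h₂² = 0.5×9.81×2.7² = 35.76. Total = 34.69+71.98+35.76 = 142.4 kN/m.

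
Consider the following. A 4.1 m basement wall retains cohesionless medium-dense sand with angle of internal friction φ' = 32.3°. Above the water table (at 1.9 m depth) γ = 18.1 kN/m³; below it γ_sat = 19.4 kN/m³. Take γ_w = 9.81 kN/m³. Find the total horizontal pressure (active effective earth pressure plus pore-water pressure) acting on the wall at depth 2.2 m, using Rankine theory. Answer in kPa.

14.3 kPa

K_a = (1 − sin φ)/(1 + sin φ) = 0.3035.
γ' = 19.4 − 9.81 = 9.590 kN/m³.
Effective vertical stress at 2.2 m: σ'_v = 18.1×1.9 + 9.590×0.300 = 37.27 kPa.
σ'_h = K_a σ'_v = 0.3035 × 37.27 = 11.31 kPa; u = γ_w × 0.300 = 2.943 kPa.
Total σ_h = 11.31 + 2.943 = 14.25 kPa.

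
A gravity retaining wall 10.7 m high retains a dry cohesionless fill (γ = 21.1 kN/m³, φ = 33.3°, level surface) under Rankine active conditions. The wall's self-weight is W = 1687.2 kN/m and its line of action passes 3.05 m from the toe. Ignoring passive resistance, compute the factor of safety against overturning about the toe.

K_a = tan²(45° − 33.3°/2) = 0.2911.
P_a = ½K_aγH² = 0.5×0.2911×21.1×10.7² = 351.7 kN/m, acting at H/3 = 3.567 m above the base.
Overturning moment M_o = P_a × H/3 = 351.7 × 3.567 = 1254.
Resisting moment M_r = W × 3.05 = 1687.2 × 3.05 = 5146.
FS_overturning = M_r/M_o = 5146/1254 = 4.103.

4.10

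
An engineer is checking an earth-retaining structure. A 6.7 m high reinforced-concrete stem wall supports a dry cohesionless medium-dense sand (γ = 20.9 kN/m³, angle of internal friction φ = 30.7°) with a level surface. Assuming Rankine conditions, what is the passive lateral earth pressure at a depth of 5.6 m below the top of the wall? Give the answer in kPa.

K_p = (1 + sin φ)/(1 − sin φ) = 3.086.
σ_h = K_p γ z = 3.086 × 20.9 × 5.6 = 361.2 kPa.

361 kPa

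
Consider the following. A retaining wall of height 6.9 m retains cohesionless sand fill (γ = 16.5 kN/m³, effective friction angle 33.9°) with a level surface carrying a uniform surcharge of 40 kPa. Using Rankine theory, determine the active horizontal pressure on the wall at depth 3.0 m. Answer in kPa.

K_a = (1 − sin φ)/(1 + sin φ) = 0.2839.
σ_v = γz + q = 16.5 × 3.0 + 40 = 89.50 kPa.
σ_h = K_a σ_v = 0.2839 × 89.50 = 25.41 kPa.

25.4 kPa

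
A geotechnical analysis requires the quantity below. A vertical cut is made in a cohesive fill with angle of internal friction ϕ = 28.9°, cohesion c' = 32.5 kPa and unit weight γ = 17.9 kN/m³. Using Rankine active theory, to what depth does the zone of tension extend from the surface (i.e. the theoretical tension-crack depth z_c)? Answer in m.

K_a = tan²(45° − 28.9°/2) = 0.3484; √K_a = 0.5902.
The active pressure is zero where K_a γ z = 2c√K_a, so z_c = 2c/(γ√K_a) = 2×32.5/(17.9×0.5902) = 6.152 m.

6.15 m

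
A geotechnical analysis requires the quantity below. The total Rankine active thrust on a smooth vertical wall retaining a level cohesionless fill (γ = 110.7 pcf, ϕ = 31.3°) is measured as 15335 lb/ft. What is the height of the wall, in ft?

29.6 ft

K_a = 0.3162. P_a = ½ K_a γ H² ⇒ H = √(2P_a/(K_a γ)).
H = √(2×15335/(0.3162×110.7)) = 29.60 ft.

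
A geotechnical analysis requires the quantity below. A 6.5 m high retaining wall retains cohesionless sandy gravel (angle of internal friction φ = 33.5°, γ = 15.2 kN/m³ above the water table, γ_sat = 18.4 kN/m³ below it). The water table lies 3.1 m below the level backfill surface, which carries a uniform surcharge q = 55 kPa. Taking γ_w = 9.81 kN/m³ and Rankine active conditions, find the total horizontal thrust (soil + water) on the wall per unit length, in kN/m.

K_a = tan²(45° − φ/2) = 0.2887.
γ' = 18.4 − 9.81 = 8.590 kN/m³. h₂ = H − d_w = 3.4 m.
σ'_h: at surface K_a·q = 15.88; at WT K_a(q+γd_w) = 29.48; at base K_a(q+γd_w+γ'h₂) = 37.92 kPa.
P₁ = ½(15.88+29.48)×3.1 = 70.31; P₂ = ½(29.48+37.92)×3.4 = 114.6; P_w = ½γ_w h₂² = 56.70.
Total = 70.31+114.6+56.70 = 241.6 kN/m.

242 kN/m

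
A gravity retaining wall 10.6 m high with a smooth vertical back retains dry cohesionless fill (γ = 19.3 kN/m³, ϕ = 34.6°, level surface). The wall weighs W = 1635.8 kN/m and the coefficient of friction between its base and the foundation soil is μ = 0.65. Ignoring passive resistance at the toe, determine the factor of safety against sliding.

3.56

K_a = tan²(45° − 34.6°/2) = 0.2756.
P_a = ½K_aγH² = 0.5×0.2756×19.3×10.6² = 298.9 kN/m, acting at H/3 = 3.533 m above the base.
FS_sliding = μW / P_a = 0.65×1635.8 / 298.9 = 3.558.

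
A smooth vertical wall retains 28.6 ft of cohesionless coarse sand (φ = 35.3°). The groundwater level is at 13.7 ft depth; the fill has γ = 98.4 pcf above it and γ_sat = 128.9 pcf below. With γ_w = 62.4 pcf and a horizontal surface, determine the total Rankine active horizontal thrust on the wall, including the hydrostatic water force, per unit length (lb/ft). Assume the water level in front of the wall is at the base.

16700 lb/ft

K_a = tan²(45° − φ/2) = 0.2675.
γ' = 128.9 − 62.4 = 66.50 pcf. Depth below WT = 14.9 ft.
σ'_h at WT = K_a γ d_w = 360.7 psf; at base = 360.7 + K_a γ' × 14.9 = 625.8 psf.
P₁ (0–13.7 ft) = ½×360.7×13.7 = 2471. P₂ (13.7–28.6 ft) = ½(360.7+625.8)×14.9 = 7349.
P_w = ½ γ_w h₂² = 0.5×62.4×14.9² = 6927. Total = 2471+7349+6927 = 16750 lb/ft.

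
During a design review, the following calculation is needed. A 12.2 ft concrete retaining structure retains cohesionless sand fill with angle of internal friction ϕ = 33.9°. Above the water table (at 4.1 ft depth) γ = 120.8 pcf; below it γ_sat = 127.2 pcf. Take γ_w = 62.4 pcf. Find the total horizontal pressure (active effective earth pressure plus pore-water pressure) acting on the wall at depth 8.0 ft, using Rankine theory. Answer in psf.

K_a = (1 − sin φ)/(1 + sin φ) = 0.2839.
γ' = 127.2 − 62.4 = 64.80 pcf.
Effective vertical stress at 8.0 ft: σ'_v = 120.8×4.1 + 64.80×3.90 = 748.0 psf.
σ'_h = K_a σ'_v = 0.2839 × 748.0 = 212.4 psf; u = γ_w × 3.90 = 243.4 psf.
Total σ_h = 212.4 + 243.4 = 455.7 psf.

456 psf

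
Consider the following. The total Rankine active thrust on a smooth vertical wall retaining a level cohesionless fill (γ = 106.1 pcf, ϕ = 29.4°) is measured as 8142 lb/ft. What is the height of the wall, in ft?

K_a = 0.3415. P_a = ½ K_a γ H² ⇒ H = √(2P_a/(K_a γ)).
H = √(2×8142/(0.3415×106.1)) = 21.20 ft.

21.2 ft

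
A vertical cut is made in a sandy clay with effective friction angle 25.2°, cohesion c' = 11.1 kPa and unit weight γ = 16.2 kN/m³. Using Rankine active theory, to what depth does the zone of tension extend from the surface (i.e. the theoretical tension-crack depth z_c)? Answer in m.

K_a = tan²(45° − 25.2°/2) = 0.4027; √K_a = 0.6346.
The active pressure is zero where K_a γ z = 2c√K_a, so z_c = 2c/(γ√K_a) = 2×11.1/(16.2×0.6346) = 2.159 m.

2.16 m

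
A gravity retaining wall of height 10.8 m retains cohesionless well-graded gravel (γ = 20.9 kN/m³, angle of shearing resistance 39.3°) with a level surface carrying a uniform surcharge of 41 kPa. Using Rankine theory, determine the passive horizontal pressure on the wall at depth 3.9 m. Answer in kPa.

546 kPa

K_p = (1 + sin φ)/(1 − sin φ) = 4.455.
σ_v = γz + q = 20.9 × 3.9 + 41 = 122.5 kPa.
σ_h = K_p σ_v = 4.455 × 122.5 = 545.8 kPa.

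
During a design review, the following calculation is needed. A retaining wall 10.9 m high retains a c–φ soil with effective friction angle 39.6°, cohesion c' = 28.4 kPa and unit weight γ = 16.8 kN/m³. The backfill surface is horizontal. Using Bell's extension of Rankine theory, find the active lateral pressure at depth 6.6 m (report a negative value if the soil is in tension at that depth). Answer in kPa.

K_a = (1 − sin φ)/(1 + sin φ) = 0.2214.
σ_a = K_a γ z − 2c√K_a = 0.2214×16.8×6.6 − 2×28.4×0.4706 = -2.176 kPa.

-2.18 kPa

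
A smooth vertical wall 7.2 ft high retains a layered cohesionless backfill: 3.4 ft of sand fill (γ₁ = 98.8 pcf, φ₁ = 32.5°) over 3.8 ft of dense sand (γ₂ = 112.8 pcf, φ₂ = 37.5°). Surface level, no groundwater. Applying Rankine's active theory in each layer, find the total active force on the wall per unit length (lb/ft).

K_a1 = tan²(45°−32.5°/2) = 0.3010; K_a2 = tan²(45°−37.5°/2) = 0.2432.
Layer 1: σ at base = K_a1 γ₁ h₁ = 101.1 psf; P₁ = ½×101.1×3.4 = 171.9.
Layer 2: σ_v at top = γ₁h₁ = 335.9; σ_h top = K_a2×335.9 = 81.69; σ_h base = K_a2×(335.9+112.8×3.8) = 185.9.
P₂ = ½(81.69+185.9)×3.8 = 508.5. Total P_a = 171.9+508.5 = 680.4 lb/ft.

680 lb/ft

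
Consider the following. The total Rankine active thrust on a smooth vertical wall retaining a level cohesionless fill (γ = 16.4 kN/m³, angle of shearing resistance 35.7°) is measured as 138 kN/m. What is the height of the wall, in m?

K_a = 0.2630. P_a = ½ K_a γ H² ⇒ H = √(2P_a/(K_a γ)).
H = √(2×138/(0.2630×16.4)) = 7.999 m.

8.00 m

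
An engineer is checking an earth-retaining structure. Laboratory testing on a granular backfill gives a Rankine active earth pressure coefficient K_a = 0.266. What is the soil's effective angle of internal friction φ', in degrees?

35.4°

K_a = tan²(45° − φ/2) ⇒ 45° − φ/2 = arctan(√0.266) = 27.28°.
φ = 2(45° − 27.28°) = 35.43°.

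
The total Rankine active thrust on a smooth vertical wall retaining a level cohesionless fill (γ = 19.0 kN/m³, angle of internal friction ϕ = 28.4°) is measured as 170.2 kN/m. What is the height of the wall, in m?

7.10 m

K_a = 0.3554. P_a = ½ K_a γ H² ⇒ H = √(2P_a/(K_a γ)).
H = √(2×170.2/(0.3554×19.0)) = 7.100 m.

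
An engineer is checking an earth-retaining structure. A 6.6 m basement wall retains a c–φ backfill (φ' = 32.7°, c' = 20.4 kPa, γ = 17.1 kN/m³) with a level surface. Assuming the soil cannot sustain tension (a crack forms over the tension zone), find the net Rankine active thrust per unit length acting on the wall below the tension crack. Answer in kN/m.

12.7 kN/m

K_a = 0.2985; √K_a = 0.5464.
Tension-crack depth z_c = 2c/(γ√K_a) = 2×20.4/(17.1×0.5464) = 4.367 m.
σ_a at base = K_a γ H − 2c√K_a = 0.2985×17.1×6.6 − 2×20.4×0.5464 = 11.40 kPa.
P_a = ½ × 11.40 × (H − z_c) = 0.5×11.40×2.233 = 12.72 kN/m.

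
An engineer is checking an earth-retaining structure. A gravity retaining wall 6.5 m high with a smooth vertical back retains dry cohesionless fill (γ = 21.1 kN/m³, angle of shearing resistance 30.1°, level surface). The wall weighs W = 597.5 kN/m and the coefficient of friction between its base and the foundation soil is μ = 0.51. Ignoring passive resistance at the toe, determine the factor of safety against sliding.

2.06

K_a = tan²(45° − 30.1°/2) = 0.3320.
P_a = ½K_aγH² = 0.5×0.3320×21.1×6.5² = 148.0 kN/m, acting at H/3 = 2.167 m above the base.
FS_sliding = μW / P_a = 0.51×597.5 / 148.0 = 2.059.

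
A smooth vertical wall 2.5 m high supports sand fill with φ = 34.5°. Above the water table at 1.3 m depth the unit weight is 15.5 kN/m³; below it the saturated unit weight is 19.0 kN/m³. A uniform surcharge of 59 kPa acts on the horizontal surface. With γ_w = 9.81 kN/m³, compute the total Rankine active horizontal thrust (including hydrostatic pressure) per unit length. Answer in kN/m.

K_a = tan²(45° − φ/2) = 0.2768.
γ' = 19.0 − 9.81 = 9.190 kN/m³. h₂ = H − d_w = 1.2 m.
σ'_h: at surface K_a·q = 16.33; at WT K_a(q+γd_w) = 21.91; at base K_a(q+γd_w+γ'h₂) = 24.96 kPa.
P₁ = ½(16.33+21.91)×1.3 = 24.86; P₂ = ½(21.91+24.96)×1.2 = 28.12; P_w = ½γ_w h₂² = 7.063.
Total = 24.86+28.12+7.063 = 60.04 kN/m.

60.0 kN/m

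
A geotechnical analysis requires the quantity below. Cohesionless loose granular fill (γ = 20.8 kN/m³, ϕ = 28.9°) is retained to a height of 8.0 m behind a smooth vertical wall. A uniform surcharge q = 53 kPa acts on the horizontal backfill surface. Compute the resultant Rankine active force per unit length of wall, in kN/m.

K_a = tan²(45° − φ/2) = 0.3484.
Soil triangle: ½ K_a γ H² = 0.5×0.3484×20.8×8.0² = 231.9 kN/m.
Surcharge rectangle: K_a q H = 0.3484×53×8.0 = 147.7 kN/m.
Total = 231.9 + 147.7 = 379.6 kN/m.

380 kN/m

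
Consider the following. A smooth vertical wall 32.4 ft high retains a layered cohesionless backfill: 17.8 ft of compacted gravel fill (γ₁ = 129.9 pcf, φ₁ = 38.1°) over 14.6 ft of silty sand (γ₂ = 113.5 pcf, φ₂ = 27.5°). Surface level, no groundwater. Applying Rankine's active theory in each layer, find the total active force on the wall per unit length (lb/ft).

K_a1 = tan²(45°−38.1°/2) = 0.2368; K_a2 = tan²(45°−27.5°/2) = 0.3682.
Layer 1: σ at base = K_a1 γ₁ h₁ = 547.6 psf; P₁ = ½×547.6×17.8 = 4874.
Layer 2: σ_v at top = γ₁h₁ = 2312; σ_h top = K_a2×2312 = 851.4; σ_h base = K_a2×(2312+113.5×14.6) = 1462.
P₂ = ½(851.4+1462)×14.6 = 16890. Total P_a = 4874+16890 = 21760 lb/ft.

21800 lb/ft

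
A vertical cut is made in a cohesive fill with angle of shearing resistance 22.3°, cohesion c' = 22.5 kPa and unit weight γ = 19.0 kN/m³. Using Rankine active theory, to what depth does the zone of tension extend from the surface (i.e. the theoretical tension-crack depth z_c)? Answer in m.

3.53 m

K_a = tan²(45° − 22.3°/2) = 0.4498; √K_a = 0.6707.
The active pressure is zero where K_a γ z = 2c√K_a, so z_c = 2c/(γ√K_a) = 2×22.5/(19.0×0.6707) = 3.531 m.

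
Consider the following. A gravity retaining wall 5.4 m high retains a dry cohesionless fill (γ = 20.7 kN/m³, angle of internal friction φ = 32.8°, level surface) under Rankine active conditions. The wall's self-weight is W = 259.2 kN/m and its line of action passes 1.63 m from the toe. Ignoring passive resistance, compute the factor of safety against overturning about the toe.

2.62

K_a = tan²(45° − 32.8°/2) = 0.2973.
P_a = ½K_aγH² = 0.5×0.2973×20.7×5.4² = 89.72 kN/m, acting at H/3 = 1.800 m above the base.
Overturning moment M_o = P_a × H/3 = 89.72 × 1.800 = 161.5.
Resisting moment M_r = W × 1.63 = 259.2 × 1.63 = 422.5.
FS_overturning = M_r/M_o = 422.5/161.5 = 2.616.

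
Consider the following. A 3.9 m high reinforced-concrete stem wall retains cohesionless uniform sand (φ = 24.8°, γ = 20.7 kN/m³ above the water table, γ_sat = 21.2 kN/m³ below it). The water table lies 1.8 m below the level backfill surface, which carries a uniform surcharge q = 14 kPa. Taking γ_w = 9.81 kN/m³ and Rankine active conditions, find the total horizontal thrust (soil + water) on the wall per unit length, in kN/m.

100.0 kN/m

K_a = tan²(45° − φ/2) = 0.4090.
γ' = 21.2 − 9.81 = 11.39 kN/m³. h₂ = H − d_w = 2.1 m.
σ'_h: at surface K_a·q = 5.726; at WT K_a(q+γd_w) = 20.97; at base K_a(q+γd_w+γ'h₂) = 30.75 kPa.
P₁ = ½(5.726+20.97)×1.8 = 24.02; P₂ = ½(20.97+30.75)×2.1 = 54.30; P_w = ½γ_w h₂² = 21.63.
Total = 24.02+54.30+21.63 = 99.95 kN/m.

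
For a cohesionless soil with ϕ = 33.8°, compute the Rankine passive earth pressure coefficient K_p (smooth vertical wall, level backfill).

K_p = (1 + sin φ)/(1 − sin φ) = tan²(45° + 33.8°/2) = 3.508.

3.51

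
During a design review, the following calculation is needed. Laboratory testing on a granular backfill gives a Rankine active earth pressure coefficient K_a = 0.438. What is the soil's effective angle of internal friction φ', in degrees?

23.0°

K_a = tan²(45° − φ/2) ⇒ 45° − φ/2 = arctan(√0.438) = 33.50°.
φ = 2(45° − 33.50°) = 23.01°.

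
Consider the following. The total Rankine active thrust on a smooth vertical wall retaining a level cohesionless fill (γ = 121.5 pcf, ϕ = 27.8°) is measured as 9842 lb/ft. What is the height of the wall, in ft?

21.1 ft

K_a = 0.3639. P_a = ½ K_a γ H² ⇒ H = √(2P_a/(K_a γ)).
H = √(2×9842/(0.3639×121.5)) = 21.10 ft.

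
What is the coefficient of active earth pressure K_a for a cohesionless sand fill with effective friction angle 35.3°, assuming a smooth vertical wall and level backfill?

K_a = tan²(45° − φ/2) = tan²(27.35°) = 0.2675.

0.268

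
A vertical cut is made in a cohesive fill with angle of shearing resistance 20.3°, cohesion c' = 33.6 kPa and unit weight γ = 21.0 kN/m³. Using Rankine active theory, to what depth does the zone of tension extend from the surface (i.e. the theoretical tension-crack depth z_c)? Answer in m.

4.60 m

K_a = tan²(45° − 20.3°/2) = 0.4849; √K_a = 0.6963.
The active pressure is zero where K_a γ z = 2c√K_a, so z_c = 2c/(γ√K_a) = 2×33.6/(21.0×0.6963) = 4.596 m.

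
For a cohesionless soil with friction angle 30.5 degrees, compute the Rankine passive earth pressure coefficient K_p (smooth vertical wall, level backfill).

3.06

K_p = (1 + sin φ)/(1 − sin φ) = tan²(45° + 30.5°/2) = 3.061.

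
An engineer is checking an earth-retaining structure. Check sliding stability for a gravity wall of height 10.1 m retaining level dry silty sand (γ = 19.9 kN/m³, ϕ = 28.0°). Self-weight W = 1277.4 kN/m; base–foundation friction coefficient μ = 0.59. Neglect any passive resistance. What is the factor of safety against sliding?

2.06

K_a = tan²(45° − 28.0°/2) = 0.3610.
P_a = ½K_aγH² = 0.5×0.3610×19.9×10.1² = 366.4 kN/m, acting at H/3 = 3.367 m above the base.
FS_sliding = μW / P_a = 0.59×1277.4 / 366.4 = 2.057.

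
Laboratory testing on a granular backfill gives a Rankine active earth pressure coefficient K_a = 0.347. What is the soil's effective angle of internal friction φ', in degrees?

29.0°

K_a = tan²(45° − φ/2) ⇒ 45° − φ/2 = arctan(√0.347) = 30.50°.
φ = 2(45° − 30.50°) = 29.00°.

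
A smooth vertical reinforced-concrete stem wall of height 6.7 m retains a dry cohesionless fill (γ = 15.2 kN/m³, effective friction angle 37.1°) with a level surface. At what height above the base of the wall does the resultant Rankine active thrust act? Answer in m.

K_a = 0.2475.
The pressure distribution is triangular, so the resultant acts at H/3 above the base = 6.7/3 = 2.233 m.

2.23 m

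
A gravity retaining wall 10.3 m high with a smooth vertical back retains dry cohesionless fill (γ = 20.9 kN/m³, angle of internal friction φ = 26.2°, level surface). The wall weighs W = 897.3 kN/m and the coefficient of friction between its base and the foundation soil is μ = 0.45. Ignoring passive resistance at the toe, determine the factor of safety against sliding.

K_a = tan²(45° − 26.2°/2) = 0.3874.
P_a = ½K_aγH² = 0.5×0.3874×20.9×10.3² = 429.5 kN/m, acting at H/3 = 3.433 m above the base.
FS_sliding = μW / P_a = 0.45×897.3 / 429.5 = 0.9401.

0.940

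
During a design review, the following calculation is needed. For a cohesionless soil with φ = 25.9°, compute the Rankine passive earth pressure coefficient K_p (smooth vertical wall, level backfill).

2.55

K_p = (1 + sin φ)/(1 − sin φ) = tan²(45° + 25.9°/2) = 2.551.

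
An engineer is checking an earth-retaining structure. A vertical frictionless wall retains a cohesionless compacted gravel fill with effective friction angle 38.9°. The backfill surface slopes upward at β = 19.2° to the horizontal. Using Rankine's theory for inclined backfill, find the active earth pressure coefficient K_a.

0.261

K_a = cos β · (cos β − √(cos²β − cos²φ)) / (cos β + √(cos²β − cos²φ)).
cos β = 0.9444, cos φ = 0.7782, √(cos²β − cos²φ) = 0.5350.
K_a = 0.9444 × (0.9444 − 0.5350)/(0.9444 + 0.5350) = 0.2614.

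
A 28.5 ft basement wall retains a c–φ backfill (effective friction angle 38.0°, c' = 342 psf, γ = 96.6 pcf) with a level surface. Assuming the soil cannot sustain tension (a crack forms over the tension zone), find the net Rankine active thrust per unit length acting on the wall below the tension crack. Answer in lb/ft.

K_a = 0.2379; √K_a = 0.4877.
Tension-crack depth z_c = 2c/(γ√K_a) = 2×342/(96.6×0.4877) = 14.52 ft.
σ_a at base = K_a γ H − 2c√K_a = 0.2379×96.6×28.5 − 2×342×0.4877 = 321.3 psf.
P_a = ½ × 321.3 × (H − z_c) = 0.5×321.3×13.98 = 2246 lb/ft.

2250 lb/ft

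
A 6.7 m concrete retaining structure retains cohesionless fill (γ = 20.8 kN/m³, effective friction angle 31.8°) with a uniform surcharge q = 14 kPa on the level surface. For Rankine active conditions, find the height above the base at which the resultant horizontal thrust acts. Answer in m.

K_a = 0.3098.
Triangular part P₁ = ½K_aγH² = 144.6 at H/3 = 2.233 m; rectangular part P₂ = K_a q H = 29.06 at H/2 = 3.350 m.
ȳ = (P₁·2.233 + P₂·3.350)/(P₁+P₂) = 2.420 m.

2.42 m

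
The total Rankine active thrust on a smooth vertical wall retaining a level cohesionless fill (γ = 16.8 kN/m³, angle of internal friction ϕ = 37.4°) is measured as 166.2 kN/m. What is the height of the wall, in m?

K_a = 0.2443. P_a = ½ K_a γ H² ⇒ H = √(2P_a/(K_a γ)).
H = √(2×166.2/(0.2443×16.8)) = 9.000 m.

9.00 m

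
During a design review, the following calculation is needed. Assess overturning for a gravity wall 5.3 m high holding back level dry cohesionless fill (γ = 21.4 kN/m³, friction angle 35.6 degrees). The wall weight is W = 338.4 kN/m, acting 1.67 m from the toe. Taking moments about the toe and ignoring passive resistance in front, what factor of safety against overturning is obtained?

4.03

K_a = tan²(45° − 35.6°/2) = 0.2641.
P_a = ½K_aγH² = 0.5×0.2641×21.4×5.3² = 79.39 kN/m, acting at H/3 = 1.767 m above the base.
Overturning moment M_o = P_a × H/3 = 79.39 × 1.767 = 140.2.
Resisting moment M_r = W × 1.67 = 338.4 × 1.67 = 565.1.
FS_overturning = M_r/M_o = 565.1/140.2 = 4.029.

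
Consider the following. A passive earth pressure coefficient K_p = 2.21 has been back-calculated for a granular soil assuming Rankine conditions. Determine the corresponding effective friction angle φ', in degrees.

K_p = (1+sin φ)/(1−sin φ) ⇒ sin φ = (K_p − 1)/(K_p + 1) = 0.3769.
φ = arcsin(0.3769) = 22.14°.

22.1°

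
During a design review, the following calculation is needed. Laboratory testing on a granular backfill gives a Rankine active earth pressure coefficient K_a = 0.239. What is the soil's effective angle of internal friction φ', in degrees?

K_a = tan²(45° − φ/2) ⇒ 45° − φ/2 = arctan(√0.239) = 26.05°.
φ = 2(45° − 26.05°) = 37.89°.

37.9°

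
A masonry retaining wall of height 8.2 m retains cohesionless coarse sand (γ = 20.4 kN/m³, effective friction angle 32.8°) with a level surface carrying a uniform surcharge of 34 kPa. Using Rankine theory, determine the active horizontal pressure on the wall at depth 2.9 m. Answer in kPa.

K_a = (1 − sin φ)/(1 + sin φ) = 0.2973.
σ_v = γz + q = 20.4 × 2.9 + 34 = 93.16 kPa.
σ_h = K_a σ_v = 0.2973 × 93.16 = 27.69 kPa.

27.7 kPa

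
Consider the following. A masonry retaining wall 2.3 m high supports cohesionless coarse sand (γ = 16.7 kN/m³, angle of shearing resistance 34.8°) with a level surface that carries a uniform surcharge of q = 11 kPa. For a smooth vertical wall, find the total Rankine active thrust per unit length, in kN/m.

K_a = tan²(45° − φ/2) = 0.2733.
Soil triangle: ½ K_a γ H² = 0.5×0.2733×16.7×2.3² = 12.07 kN/m.
Surcharge rectangle: K_a q H = 0.2733×11×2.3 = 6.915 kN/m.
Total = 12.07 + 6.915 = 18.99 kN/m.

19.0 kN/m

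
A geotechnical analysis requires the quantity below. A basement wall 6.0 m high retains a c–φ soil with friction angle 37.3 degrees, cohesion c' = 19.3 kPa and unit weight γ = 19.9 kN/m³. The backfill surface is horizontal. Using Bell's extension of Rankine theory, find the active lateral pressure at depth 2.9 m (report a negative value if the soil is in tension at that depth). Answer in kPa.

K_a = (1 − sin φ)/(1 + sin φ) = 0.2453.
σ_a = K_a γ z − 2c√K_a = 0.2453×19.9×2.9 − 2×19.3×0.4953 = -4.961 kPa.

-4.96 kPa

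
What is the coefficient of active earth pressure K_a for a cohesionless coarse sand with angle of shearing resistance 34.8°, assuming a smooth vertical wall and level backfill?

K_a = (1 − sin φ)/(1 + sin φ) = (1 − sin 34.8°)/(1 + sin 34.8°) = 0.2733.

0.273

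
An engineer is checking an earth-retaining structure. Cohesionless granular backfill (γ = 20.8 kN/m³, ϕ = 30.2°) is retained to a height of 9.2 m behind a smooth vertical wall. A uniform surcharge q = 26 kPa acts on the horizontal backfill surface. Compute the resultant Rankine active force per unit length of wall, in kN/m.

370 kN/m

K_a = tan²(45° − φ/2) = 0.3307.
Soil triangle: ½ K_a γ H² = 0.5×0.3307×20.8×9.2² = 291.1 kN/m.
Surcharge rectangle: K_a q H = 0.3307×26×9.2 = 79.09 kN/m.
Total = 291.1 + 79.09 = 370.2 kN/m.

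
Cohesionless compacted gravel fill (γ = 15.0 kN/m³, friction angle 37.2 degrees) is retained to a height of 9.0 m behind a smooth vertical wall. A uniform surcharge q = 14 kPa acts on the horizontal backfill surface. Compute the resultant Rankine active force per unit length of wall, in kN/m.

181 kN/m

K_a = tan²(45° − φ/2) = 0.2464.
Soil triangle: ½ K_a γ H² = 0.5×0.2464×15.0×9.0² = 149.7 kN/m.
Surcharge rectangle: K_a q H = 0.2464×14×9.0 = 31.05 kN/m.
Total = 149.7 + 31.05 = 180.7 kN/m.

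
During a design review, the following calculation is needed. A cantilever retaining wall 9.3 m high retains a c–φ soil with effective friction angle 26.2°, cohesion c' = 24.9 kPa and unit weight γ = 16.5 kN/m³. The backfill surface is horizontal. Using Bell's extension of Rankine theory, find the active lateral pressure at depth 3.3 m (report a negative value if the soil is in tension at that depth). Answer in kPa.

-9.90 kPa

K_a = (1 − sin φ)/(1 + sin φ) = 0.3874.
σ_a = K_a γ z − 2c√K_a = 0.3874×16.5×3.3 − 2×24.9×0.6224 = -9.902 kPa.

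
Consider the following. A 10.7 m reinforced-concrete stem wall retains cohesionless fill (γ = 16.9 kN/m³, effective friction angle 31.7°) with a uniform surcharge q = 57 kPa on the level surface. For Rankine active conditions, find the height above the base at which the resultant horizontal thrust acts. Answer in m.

K_a = 0.3111.
Triangular part P₁ = ½K_aγH² = 300.9 at H/3 = 3.567 m; rectangular part P₂ = K_a q H = 189.7 at H/2 = 5.350 m.
ȳ = (P₁·3.567 + P₂·5.350)/(P₁+P₂) = 4.256 m.

4.26 m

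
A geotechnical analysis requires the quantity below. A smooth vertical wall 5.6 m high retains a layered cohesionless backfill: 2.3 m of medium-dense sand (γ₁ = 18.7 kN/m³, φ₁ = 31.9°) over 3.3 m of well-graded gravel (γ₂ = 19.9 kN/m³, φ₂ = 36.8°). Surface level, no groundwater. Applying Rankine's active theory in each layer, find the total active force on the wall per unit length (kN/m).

78.0 kN/m

K_a1 = tan²(45°−31.9°/2) = 0.3085; K_a2 = tan²(45°−36.8°/2) = 0.2508.
Layer 1: σ at base = K_a1 γ₁ h₁ = 13.27 kPa; P₁ = ½×13.27×2.3 = 15.26.
Layer 2: σ_v at top = γ₁h₁ = 43.01; σ_h top = K_a2×43.01 = 10.79; σ_h base = K_a2×(43.01+19.9×3.3) = 27.25.
P₂ = ½(10.79+27.25)×3.3 = 62.76. Total P_a = 15.26+62.76 = 78.02 kN/m.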